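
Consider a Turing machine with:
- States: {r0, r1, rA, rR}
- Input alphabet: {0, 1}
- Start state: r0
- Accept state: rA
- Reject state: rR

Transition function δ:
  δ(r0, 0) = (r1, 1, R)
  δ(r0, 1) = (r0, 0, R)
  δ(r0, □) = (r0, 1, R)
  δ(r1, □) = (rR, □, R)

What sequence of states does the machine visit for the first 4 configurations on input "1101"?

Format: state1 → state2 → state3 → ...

Execution trace:
Initial: [r0]1101
Step 1: δ(r0, 1) = (r0, 0, R) → 0[r0]101
Step 2: δ(r0, 1) = (r0, 0, R) → 00[r0]01
Step 3: δ(r0, 0) = (r1, 1, R) → 001[r1]1

No transition is defined for δ(r1, 1). By convention the machine halts and rejects.

State sequence: r0 → r0 → r0 → r1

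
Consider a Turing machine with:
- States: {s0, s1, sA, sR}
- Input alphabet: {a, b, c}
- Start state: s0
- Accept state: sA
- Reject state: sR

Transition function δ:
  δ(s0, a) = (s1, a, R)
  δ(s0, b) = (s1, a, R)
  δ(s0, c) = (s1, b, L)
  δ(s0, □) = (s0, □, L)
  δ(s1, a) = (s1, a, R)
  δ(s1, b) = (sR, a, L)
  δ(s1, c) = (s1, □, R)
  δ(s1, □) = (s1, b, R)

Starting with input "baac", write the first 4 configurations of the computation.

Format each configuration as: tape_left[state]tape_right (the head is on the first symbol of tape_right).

Transitions applied:
Step 1: δ(s0, b) = (s1, a, R)
Step 2: δ(s1, a) = (s1, a, R)
Step 3: δ(s1, a) = (s1, a, R)

The first 4 configurations are:
[s0]baac ⊢ a[s1]aac ⊢ aa[s1]ac ⊢ aaa[s1]c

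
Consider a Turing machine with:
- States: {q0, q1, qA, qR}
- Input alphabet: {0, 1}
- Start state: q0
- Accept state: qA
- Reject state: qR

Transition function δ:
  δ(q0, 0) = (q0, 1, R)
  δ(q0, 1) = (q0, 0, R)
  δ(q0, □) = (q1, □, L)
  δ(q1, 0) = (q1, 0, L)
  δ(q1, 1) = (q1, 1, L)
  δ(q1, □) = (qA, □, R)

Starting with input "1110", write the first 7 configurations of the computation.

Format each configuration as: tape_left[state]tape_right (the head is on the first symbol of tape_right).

Transitions applied:
Step 1: δ(q0, 1) = (q0, 0, R)
Step 2: δ(q0, 1) = (q0, 0, R)
Step 3: δ(q0, 1) = (q0, 0, R)
Step 4: δ(q0, 0) = (q0, 1, R)
Step 5: δ(q0, □) = (q1, □, L)
Step 6: δ(q1, 1) = (q1, 1, L)

The first 7 configurations are:
[q0]1110 ⊢ 0[q0]110 ⊢ 00[q0]10 ⊢ 000[q0]0 ⊢ 0001[q0]□ ⊢ 000[q1]1□ ⊢ 00[q1]01□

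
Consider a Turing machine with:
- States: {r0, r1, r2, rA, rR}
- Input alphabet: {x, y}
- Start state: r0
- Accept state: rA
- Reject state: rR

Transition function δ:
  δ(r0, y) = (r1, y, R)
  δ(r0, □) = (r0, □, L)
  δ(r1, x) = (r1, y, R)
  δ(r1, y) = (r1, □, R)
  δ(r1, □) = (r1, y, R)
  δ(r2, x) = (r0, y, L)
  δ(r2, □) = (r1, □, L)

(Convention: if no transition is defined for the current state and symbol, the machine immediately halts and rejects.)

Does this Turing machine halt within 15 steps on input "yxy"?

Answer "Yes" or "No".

Execution trace:
Initial: [r0]yxy
Step 1: δ(r0, y) = (r1, y, R) → y[r1]xy
Step 2: δ(r1, x) = (r1, y, R) → yy[r1]y
Step 3: δ(r1, y) = (r1, □, R) → yy□[r1]□
Step 4: δ(r1, □) = (r1, y, R) → yy□y[r1]□
Step 5: δ(r1, □) = (r1, y, R) → yy□yy[r1]□
Step 6: δ(r1, □) = (r1, y, R) → yy□yyy[r1]□
Step 7: δ(r1, □) = (r1, y, R) → yy□yyyy[r1]□
Step 8: δ(r1, □) = (r1, y, R) → yy□yyyyy[r1]□
Step 9: δ(r1, □) = (r1, y, R) → yy□yyyyyy[r1]□
Step 10: δ(r1, □) = (r1, y, R) → yy□yyyyyyy[r1]□
Step 11: δ(r1, □) = (r1, y, R) → yy□yyyyyyyy[r1]□
Step 12: δ(r1, □) = (r1, y, R) → yy□yyyyyyyyy[r1]□
Step 13: δ(r1, □) = (r1, y, R) → yy□yyyyyyyyyy[r1]□
Step 14: δ(r1, □) = (r1, y, R) → yy□yyyyyyyyyyy[r1]□
Step 15: δ(r1, □) = (r1, y, R) → yy□yyyyyyyyyyyy[r1]□

The machine has not reached a halting state after 15 steps.
The machine did not halt within the 15-step bound.

Answer: No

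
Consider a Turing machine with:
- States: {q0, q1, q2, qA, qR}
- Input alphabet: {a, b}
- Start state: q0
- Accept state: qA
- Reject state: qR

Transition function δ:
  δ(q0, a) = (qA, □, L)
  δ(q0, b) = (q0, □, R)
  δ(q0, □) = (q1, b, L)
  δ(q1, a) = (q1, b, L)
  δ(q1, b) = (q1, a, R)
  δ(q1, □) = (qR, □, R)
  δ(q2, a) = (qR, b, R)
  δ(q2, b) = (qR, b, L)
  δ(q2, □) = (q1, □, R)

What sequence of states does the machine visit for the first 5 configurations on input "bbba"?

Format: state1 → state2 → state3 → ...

Execution trace:
Initial: [q0]bbba
Step 1: δ(q0, b) = (q0, □, R) → □[q0]bba
Step 2: δ(q0, b) = (q0, □, R) → □□[q0]ba
Step 3: δ(q0, b) = (q0, □, R) → □□□[q0]a
Step 4: δ(q0, a) = (qA, □, L) → □□[qA]□□

The machine reaches the accept state qA and halts.

State sequence: q0 → q0 → q0 → q0 → qA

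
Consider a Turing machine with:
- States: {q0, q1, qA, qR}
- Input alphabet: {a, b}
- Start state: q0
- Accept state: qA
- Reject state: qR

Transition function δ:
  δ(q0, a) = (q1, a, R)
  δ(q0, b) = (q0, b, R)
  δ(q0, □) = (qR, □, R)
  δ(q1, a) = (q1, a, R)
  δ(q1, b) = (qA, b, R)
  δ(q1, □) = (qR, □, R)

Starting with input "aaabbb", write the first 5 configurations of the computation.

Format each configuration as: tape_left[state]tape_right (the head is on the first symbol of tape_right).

Transitions applied:
Step 1: δ(q0, a) = (q1, a, R)
Step 2: δ(q1, a) = (q1, a, R)
Step 3: δ(q1, a) = (q1, a, R)
Step 4: δ(q1, b) = (qA, b, R)

The first 5 configurations are:
[q0]aaabbb ⊢ a[q1]aabbb ⊢ aa[q1]abbb ⊢ aaa[q1]bbb ⊢ aaab[qA]bb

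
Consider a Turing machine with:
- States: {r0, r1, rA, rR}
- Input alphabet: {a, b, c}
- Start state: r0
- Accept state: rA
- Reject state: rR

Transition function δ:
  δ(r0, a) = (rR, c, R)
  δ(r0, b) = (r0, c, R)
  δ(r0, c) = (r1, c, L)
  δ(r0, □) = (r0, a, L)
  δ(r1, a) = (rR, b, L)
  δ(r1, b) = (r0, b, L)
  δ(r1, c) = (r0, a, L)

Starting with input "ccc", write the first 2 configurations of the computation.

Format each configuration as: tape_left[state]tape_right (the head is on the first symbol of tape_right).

Transitions applied:
Step 1: δ(r0, c) = (r1, c, L)

The first 2 configurations are:
[r0]ccc ⊢ [r1]□ccc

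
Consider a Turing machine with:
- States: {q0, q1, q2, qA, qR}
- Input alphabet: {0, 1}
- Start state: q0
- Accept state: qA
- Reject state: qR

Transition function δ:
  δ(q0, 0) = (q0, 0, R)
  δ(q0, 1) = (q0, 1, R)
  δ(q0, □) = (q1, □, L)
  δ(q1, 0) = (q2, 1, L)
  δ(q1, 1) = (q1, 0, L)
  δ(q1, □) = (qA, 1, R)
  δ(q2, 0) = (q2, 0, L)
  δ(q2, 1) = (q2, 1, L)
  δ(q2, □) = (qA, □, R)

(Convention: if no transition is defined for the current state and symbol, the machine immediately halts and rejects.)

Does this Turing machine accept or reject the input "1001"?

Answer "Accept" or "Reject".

Execution trace:
Initial: [q0]1001
Step 1: δ(q0, 1) = (q0, 1, R) → 1[q0]001
Step 2: δ(q0, 0) = (q0, 0, R) → 10[q0]01
Step 3: δ(q0, 0) = (q0, 0, R) → 100[q0]1
Step 4: δ(q0, 1) = (q0, 1, R) → 1001[q0]□
Step 5: δ(q0, □) = (q1, □, L) → 100[q1]1□
Step 6: δ(q1, 1) = (q1, 0, L) → 10[q1]00□
Step 7: δ(q1, 0) = (q2, 1, L) → 1[q2]010□
Step 8: δ(q2, 0) = (q2, 0, L) → [q2]1010□
Step 9: δ(q2, 1) = (q2, 1, L) → [q2]□1010□
Step 10: δ(q2, □) = (qA, □, R) → □[qA]1010□

The machine reaches the accept state qA and halts.

Answer: Accept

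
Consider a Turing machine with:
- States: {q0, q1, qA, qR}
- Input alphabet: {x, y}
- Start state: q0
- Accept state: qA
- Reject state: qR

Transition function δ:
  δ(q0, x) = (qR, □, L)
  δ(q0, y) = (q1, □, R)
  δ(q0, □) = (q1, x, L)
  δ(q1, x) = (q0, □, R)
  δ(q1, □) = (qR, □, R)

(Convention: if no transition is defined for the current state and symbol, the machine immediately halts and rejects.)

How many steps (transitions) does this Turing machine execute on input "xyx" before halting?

Execution trace:
Initial: [q0]xyx
Step 1: δ(q0, x) = (qR, □, L) → [qR]□□yx

The machine reaches the reject state qR and halts.

The machine executed 1 step before halting.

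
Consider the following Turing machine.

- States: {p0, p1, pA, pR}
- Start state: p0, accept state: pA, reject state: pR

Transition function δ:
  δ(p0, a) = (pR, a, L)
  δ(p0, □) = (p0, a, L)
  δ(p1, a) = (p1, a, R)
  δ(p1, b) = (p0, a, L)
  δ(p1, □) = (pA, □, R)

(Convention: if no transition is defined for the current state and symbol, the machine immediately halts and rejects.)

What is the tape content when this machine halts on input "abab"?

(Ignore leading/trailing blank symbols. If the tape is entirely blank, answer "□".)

Execution trace:
Initial: [p0]abab
Step 1: δ(p0, a) = (pR, a, L) → [pR]□abab

The machine reaches the reject state pR and halts.

Final tape (ignoring leading/trailing blanks): abab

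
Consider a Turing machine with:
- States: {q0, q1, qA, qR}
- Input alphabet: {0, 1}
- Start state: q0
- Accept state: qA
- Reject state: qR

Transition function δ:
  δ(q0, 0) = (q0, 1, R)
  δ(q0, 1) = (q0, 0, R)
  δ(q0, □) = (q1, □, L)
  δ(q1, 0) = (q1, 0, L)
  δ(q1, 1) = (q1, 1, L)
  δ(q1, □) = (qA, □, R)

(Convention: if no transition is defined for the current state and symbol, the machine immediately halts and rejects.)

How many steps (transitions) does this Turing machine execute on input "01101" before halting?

Execution trace:
Initial: [q0]01101
Step 1: δ(q0, 0) = (q0, 1, R) → 1[q0]1101
Step 2: δ(q0, 1) = (q0, 0, R) → 10[q0]101
Step 3: δ(q0, 1) = (q0, 0, R) → 100[q0]01
Step 4: δ(q0, 0) = (q0, 1, R) → 1001[q0]1
Step 5: δ(q0, 1) = (q0, 0, R) → 10010[q0]□
Step 6: δ(q0, □) = (q1, □, L) → 1001[q1]0□
Step 7: δ(q1, 0) = (q1, 0, L) → 100[q1]10□
Step 8: δ(q1, 1) = (q1, 1, L) → 10[q1]010□
Step 9: δ(q1, 0) = (q1, 0, L) → 1[q1]0010□
Step 10: δ(q1, 0) = (q1, 0, L) → [q1]10010□
Step 11: δ(q1, 1) = (q1, 1, L) → [q1]□10010□
Step 12: δ(q1, □) = (qA, □, R) → □[qA]10010□

The machine reaches the accept state qA and halts.

The machine executed 12 steps before halting.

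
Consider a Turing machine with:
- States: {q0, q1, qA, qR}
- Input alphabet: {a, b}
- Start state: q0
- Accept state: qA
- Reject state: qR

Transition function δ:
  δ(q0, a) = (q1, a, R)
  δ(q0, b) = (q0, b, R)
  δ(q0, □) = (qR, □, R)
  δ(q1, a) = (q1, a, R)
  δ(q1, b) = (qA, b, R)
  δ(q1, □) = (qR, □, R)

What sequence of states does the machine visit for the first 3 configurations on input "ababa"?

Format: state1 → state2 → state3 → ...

Execution trace:
Initial: [q0]ababa
Step 1: δ(q0, a) = (q1, a, R) → a[q1]baba
Step 2: δ(q1, b) = (qA, b, R) → ab[qA]aba

The machine reaches the accept state qA and halts.

State sequence: q0 → q1 → qA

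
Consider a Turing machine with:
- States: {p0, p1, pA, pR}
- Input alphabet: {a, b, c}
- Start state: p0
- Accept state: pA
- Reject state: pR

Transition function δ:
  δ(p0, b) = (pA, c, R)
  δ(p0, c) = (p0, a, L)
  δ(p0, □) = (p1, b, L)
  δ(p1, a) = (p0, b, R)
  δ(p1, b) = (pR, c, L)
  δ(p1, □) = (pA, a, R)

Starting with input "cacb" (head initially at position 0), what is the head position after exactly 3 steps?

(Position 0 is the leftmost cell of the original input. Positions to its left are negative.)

Execution trace (head position shown):
Step 0: [p0]cacb  (head at position 0)
Step 1: move left → [p0]□aacb  (head at position -1)
Step 2: move left → [p1]□baacb  (head at position -2)
Step 3: move right → a[pA]baacb  (head at position -1)

After 3 steps, the head is at position -1.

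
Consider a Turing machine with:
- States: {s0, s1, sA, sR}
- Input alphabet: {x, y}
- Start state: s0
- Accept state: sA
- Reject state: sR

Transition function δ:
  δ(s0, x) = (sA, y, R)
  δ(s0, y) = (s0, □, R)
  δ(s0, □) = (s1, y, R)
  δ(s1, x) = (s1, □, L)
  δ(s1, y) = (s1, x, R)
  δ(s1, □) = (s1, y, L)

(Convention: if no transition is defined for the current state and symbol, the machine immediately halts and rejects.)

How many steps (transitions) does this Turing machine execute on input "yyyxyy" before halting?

Execution trace:
Initial: [s0]yyyxyy
Step 1: δ(s0, y) = (s0, □, R) → □[s0]yyxyy
Step 2: δ(s0, y) = (s0, □, R) → □□[s0]yxyy
Step 3: δ(s0, y) = (s0, □, R) → □□□[s0]xyy
Step 4: δ(s0, x) = (sA, y, R) → □□□y[sA]yy

The machine reaches the accept state sA and halts.

The machine executed 4 steps before halting.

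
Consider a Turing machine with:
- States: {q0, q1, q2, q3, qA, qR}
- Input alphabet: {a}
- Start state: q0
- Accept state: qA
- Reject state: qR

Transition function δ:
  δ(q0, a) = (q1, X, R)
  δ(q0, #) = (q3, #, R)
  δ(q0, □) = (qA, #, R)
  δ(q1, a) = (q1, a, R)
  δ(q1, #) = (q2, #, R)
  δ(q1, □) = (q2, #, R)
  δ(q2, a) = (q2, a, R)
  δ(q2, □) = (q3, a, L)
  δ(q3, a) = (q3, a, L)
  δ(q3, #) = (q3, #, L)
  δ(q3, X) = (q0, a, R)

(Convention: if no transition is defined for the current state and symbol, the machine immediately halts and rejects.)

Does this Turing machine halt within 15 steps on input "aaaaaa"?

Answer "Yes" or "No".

Execution trace:
Initial: [q0]aaaaaa
Step 1: δ(q0, a) = (q1, X, R) → X[q1]aaaaa
Step 2: δ(q1, a) = (q1, a, R) → Xa[q1]aaaa
Step 3: δ(q1, a) = (q1, a, R) → Xaa[q1]aaa
Step 4: δ(q1, a) = (q1, a, R) → Xaaa[q1]aa
Step 5: δ(q1, a) = (q1, a, R) → Xaaaa[q1]a
Step 6: δ(q1, a) = (q1, a, R) → Xaaaaa[q1]□
Step 7: δ(q1, □) = (q2, #, R) → Xaaaaa#[q2]□
Step 8: δ(q2, □) = (q3, a, L) → Xaaaaa[q3]#a
Step 9: δ(q3, #) = (q3, #, L) → Xaaaa[q3]a#a
Step 10: δ(q3, a) = (q3, a, L) → Xaaa[q3]aa#a
Step 11: δ(q3, a) = (q3, a, L) → Xaa[q3]aaa#a
Step 12: δ(q3, a) = (q3, a, L) → Xa[q3]aaaa#a
Step 13: δ(q3, a) = (q3, a, L) → X[q3]aaaaa#a
Step 14: δ(q3, a) = (q3, a, L) → [q3]Xaaaaa#a
Step 15: δ(q3, X) = (q0, a, R) → a[q0]aaaaa#a

The machine has not reached a halting state after 15 steps.
The machine did not halt within the 15-step bound.

Answer: No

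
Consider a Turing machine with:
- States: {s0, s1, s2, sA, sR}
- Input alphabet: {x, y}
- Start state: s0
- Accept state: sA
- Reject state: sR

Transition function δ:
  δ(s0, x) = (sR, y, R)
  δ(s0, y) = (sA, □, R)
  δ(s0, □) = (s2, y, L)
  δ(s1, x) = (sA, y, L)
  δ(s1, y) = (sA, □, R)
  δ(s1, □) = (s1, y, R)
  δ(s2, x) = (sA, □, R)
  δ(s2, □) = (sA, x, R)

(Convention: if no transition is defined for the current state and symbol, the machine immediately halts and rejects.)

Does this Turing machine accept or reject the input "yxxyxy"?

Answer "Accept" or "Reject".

Execution trace:
Initial: [s0]yxxyxy
Step 1: δ(s0, y) = (sA, □, R) → □[sA]xxyxy

The machine reaches the accept state sA and halts.

Answer: Accept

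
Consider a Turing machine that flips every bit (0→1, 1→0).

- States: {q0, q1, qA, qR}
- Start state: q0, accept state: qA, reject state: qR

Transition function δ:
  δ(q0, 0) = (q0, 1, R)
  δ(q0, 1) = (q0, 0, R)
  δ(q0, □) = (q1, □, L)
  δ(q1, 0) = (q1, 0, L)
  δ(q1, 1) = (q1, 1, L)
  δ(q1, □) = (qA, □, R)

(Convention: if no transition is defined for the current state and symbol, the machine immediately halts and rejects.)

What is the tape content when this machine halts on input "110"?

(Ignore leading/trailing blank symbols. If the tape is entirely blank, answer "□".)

Execution trace:
Initial: [q0]110
Step 1: δ(q0, 1) = (q0, 0, R) → 0[q0]10
Step 2: δ(q0, 1) = (q0, 0, R) → 00[q0]0
Step 3: δ(q0, 0) = (q0, 1, R) → 001[q0]□
Step 4: δ(q0, □) = (q1, □, L) → 00[q1]1□
Step 5: δ(q1, 1) = (q1, 1, L) → 0[q1]01□
Step 6: δ(q1, 0) = (q1, 0, L) → [q1]001□
Step 7: δ(q1, 0) = (q1, 0, L) → [q1]□001□
Step 8: δ(q1, □) = (qA, □, R) → □[qA]001□

The machine reaches the accept state qA and halts.

Final tape (ignoring leading/trailing blanks): 001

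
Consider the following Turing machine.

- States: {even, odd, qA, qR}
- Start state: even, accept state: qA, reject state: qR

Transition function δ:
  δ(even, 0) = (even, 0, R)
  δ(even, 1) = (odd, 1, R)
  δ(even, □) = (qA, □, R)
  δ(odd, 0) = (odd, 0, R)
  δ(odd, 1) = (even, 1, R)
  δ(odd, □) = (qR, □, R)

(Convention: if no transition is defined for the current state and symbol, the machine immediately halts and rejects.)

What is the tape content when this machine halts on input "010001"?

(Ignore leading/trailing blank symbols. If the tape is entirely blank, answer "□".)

Execution trace:
Initial: [even]010001
Step 1: δ(even, 0) = (even, 0, R) → 0[even]10001
Step 2: δ(even, 1) = (odd, 1, R) → 01[odd]0001
Step 3: δ(odd, 0) = (odd, 0, R) → 010[odd]001
Step 4: δ(odd, 0) = (odd, 0, R) → 0100[odd]01
Step 5: δ(odd, 0) = (odd, 0, R) → 01000[odd]1
Step 6: δ(odd, 1) = (even, 1, R) → 010001[even]□
Step 7: δ(even, □) = (qA, □, R) → 010001□[qA]□

The machine reaches the accept state qA and halts.

Final tape (ignoring leading/trailing blanks): 010001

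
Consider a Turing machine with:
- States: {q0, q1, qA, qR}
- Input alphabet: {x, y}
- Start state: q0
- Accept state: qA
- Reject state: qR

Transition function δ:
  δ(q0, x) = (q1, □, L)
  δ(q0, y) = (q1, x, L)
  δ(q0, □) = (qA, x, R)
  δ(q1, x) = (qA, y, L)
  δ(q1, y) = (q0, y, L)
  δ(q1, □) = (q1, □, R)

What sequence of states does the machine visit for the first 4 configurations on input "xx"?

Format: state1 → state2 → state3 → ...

Execution trace:
Initial: [q0]xx
Step 1: δ(q0, x) = (q1, □, L) → [q1]□□x
Step 2: δ(q1, □) = (q1, □, R) → □[q1]□x
Step 3: δ(q1, □) = (q1, □, R) → □□[q1]x

State sequence: q0 → q1 → q1 → q1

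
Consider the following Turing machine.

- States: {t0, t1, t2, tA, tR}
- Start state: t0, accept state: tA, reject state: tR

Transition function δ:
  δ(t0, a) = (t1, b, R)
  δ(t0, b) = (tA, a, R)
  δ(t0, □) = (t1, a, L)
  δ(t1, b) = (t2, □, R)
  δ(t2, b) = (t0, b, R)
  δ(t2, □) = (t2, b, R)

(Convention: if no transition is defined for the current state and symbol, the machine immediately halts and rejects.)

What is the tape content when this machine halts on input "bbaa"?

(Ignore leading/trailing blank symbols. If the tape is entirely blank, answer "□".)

Execution trace:
Initial: [t0]bbaa
Step 1: δ(t0, b) = (tA, a, R) → a[tA]baa

The machine reaches the accept state tA and halts.

Final tape (ignoring leading/trailing blanks): abaa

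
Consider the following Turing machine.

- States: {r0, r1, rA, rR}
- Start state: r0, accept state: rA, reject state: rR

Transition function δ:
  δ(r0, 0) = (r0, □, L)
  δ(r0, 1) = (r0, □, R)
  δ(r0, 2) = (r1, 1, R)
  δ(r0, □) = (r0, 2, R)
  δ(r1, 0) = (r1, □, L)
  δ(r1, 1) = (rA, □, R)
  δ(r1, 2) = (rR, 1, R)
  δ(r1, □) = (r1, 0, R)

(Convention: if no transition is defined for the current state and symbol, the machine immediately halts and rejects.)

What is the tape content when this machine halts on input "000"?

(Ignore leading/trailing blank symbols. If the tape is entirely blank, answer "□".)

Execution trace:
Initial: [r0]000
Step 1: δ(r0, 0) = (r0, □, L) → [r0]□□00
Step 2: δ(r0, □) = (r0, 2, R) → 2[r0]□00
Step 3: δ(r0, □) = (r0, 2, R) → 22[r0]00
Step 4: δ(r0, 0) = (r0, □, L) → 2[r0]2□0
Step 5: δ(r0, 2) = (r1, 1, R) → 21[r1]□0
Step 6: δ(r1, □) = (r1, 0, R) → 210[r1]0
Step 7: δ(r1, 0) = (r1, □, L) → 21[r1]0□
Step 8: δ(r1, 0) = (r1, □, L) → 2[r1]1□□
Step 9: δ(r1, 1) = (rA, □, R) → 2□[rA]□□

The machine reaches the accept state rA and halts.

Final tape (ignoring leading/trailing blanks): 2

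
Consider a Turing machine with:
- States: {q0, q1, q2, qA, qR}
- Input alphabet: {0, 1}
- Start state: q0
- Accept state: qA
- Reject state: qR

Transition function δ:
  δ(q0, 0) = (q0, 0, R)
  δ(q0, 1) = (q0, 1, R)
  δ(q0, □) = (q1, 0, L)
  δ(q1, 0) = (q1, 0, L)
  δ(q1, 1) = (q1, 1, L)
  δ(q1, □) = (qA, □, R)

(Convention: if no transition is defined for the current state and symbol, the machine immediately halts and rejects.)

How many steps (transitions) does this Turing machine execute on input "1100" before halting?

Execution trace:
Initial: [q0]1100
Step 1: δ(q0, 1) = (q0, 1, R) → 1[q0]100
Step 2: δ(q0, 1) = (q0, 1, R) → 11[q0]00
Step 3: δ(q0, 0) = (q0, 0, R) → 110[q0]0
Step 4: δ(q0, 0) = (q0, 0, R) → 1100[q0]□
Step 5: δ(q0, □) = (q1, 0, L) → 110[q1]00
Step 6: δ(q1, 0) = (q1, 0, L) → 11[q1]000
Step 7: δ(q1, 0) = (q1, 0, L) → 1[q1]1000
Step 8: δ(q1, 1) = (q1, 1, L) → [q1]11000
Step 9: δ(q1, 1) = (q1, 1, L) → [q1]□11000
Step 10: δ(q1, □) = (qA, □, R) → □[qA]11000

The machine reaches the accept state qA and halts.

The machine executed 10 steps before halting.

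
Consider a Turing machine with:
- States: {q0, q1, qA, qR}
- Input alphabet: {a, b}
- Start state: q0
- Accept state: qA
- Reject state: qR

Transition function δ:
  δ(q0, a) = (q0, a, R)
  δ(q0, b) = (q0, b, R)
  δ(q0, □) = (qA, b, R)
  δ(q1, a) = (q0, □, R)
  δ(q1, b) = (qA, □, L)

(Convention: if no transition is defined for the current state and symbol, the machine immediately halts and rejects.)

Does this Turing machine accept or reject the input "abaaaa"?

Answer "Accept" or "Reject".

Execution trace:
Initial: [q0]abaaaa
Step 1: δ(q0, a) = (q0, a, R) → a[q0]baaaa
Step 2: δ(q0, b) = (q0, b, R) → ab[q0]aaaa
Step 3: δ(q0, a) = (q0, a, R) → aba[q0]aaa
Step 4: δ(q0, a) = (q0, a, R) → abaa[q0]aa
Step 5: δ(q0, a) = (q0, a, R) → abaaa[q0]a
Step 6: δ(q0, a) = (q0, a, R) → abaaaa[q0]□
Step 7: δ(q0, □) = (qA, b, R) → abaaaab[qA]□

The machine reaches the accept state qA and halts.

Answer: Accept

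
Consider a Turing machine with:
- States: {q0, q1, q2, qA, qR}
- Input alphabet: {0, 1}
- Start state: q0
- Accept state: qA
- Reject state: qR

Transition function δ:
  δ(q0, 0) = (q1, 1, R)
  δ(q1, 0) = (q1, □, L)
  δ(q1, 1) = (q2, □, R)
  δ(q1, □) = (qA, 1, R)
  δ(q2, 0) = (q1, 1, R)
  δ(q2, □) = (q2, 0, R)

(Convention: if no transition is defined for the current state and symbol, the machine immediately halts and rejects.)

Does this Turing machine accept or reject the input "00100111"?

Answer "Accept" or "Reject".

Execution trace:
Initial: [q0]00100111
Step 1: δ(q0, 0) = (q1, 1, R) → 1[q1]0100111
Step 2: δ(q1, 0) = (q1, □, L) → [q1]1□100111
Step 3: δ(q1, 1) = (q2, □, R) → □[q2]□100111
Step 4: δ(q2, □) = (q2, 0, R) → □0[q2]100111

No transition is defined for δ(q2, 1). By convention the machine halts and rejects.

Answer: Reject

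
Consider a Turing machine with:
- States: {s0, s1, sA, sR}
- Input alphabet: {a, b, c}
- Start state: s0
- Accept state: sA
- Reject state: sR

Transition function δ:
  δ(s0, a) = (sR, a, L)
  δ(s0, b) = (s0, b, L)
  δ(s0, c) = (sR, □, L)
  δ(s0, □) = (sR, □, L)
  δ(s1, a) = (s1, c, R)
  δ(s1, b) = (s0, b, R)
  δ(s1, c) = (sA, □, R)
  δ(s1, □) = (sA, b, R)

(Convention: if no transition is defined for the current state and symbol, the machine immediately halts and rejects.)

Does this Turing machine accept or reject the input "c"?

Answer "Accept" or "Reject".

Execution trace:
Initial: [s0]c
Step 1: δ(s0, c) = (sR, □, L) → [sR]□□

The machine reaches the reject state sR and halts.

Answer: Reject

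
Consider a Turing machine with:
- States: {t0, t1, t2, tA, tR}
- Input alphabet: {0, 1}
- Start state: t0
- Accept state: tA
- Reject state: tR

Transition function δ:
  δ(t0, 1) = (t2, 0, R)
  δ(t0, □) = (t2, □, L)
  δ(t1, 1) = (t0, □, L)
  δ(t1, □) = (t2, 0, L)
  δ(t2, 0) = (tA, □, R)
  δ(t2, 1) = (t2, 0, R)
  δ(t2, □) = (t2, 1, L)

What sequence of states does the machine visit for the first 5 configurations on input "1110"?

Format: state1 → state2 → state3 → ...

Execution trace:
Initial: [t0]1110
Step 1: δ(t0, 1) = (t2, 0, R) → 0[t2]110
Step 2: δ(t2, 1) = (t2, 0, R) → 00[t2]10
Step 3: δ(t2, 1) = (t2, 0, R) → 000[t2]0
Step 4: δ(t2, 0) = (tA, □, R) → 000□[tA]□

The machine reaches the accept state tA and halts.

State sequence: t0 → t2 → t2 → t2 → tA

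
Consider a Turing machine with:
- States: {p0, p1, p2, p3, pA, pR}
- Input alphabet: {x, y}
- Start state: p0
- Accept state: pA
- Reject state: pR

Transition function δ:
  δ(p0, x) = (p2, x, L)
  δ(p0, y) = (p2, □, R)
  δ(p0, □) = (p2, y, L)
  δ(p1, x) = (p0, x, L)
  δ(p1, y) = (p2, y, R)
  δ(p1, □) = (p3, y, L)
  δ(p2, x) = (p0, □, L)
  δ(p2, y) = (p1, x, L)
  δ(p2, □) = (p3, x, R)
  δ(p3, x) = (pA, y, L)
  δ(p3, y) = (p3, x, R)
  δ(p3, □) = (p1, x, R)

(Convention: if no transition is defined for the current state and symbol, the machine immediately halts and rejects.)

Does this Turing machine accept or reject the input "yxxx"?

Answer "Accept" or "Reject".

Execution trace:
Initial: [p0]yxxx
Step 1: δ(p0, y) = (p2, □, R) → □[p2]xxx
Step 2: δ(p2, x) = (p0, □, L) → [p0]□□xx
Step 3: δ(p0, □) = (p2, y, L) → [p2]□y□xx
Step 4: δ(p2, □) = (p3, x, R) → x[p3]y□xx
Step 5: δ(p3, y) = (p3, x, R) → xx[p3]□xx
Step 6: δ(p3, □) = (p1, x, R) → xxx[p1]xx
Step 7: δ(p1, x) = (p0, x, L) → xx[p0]xxx
Step 8: δ(p0, x) = (p2, x, L) → x[p2]xxxx
Step 9: δ(p2, x) = (p0, □, L) → [p0]x□xxx
Step 10: δ(p0, x) = (p2, x, L) → [p2]□x□xxx
Step 11: δ(p2, □) = (p3, x, R) → x[p3]x□xxx
Step 12: δ(p3, x) = (pA, y, L) → [pA]xy□xxx

The machine reaches the accept state pA and halts.

Answer: Accept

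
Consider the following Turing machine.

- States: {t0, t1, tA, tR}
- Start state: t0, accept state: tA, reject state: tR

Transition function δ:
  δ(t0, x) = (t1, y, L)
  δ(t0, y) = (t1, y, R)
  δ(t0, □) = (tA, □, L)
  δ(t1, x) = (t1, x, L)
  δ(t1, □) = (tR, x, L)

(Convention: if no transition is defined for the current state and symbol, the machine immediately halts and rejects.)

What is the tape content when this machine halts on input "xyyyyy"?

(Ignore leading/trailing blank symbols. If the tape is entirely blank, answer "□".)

Execution trace:
Initial: [t0]xyyyyy
Step 1: δ(t0, x) = (t1, y, L) → [t1]□yyyyyy
Step 2: δ(t1, □) = (tR, x, L) → [tR]□xyyyyyy

The machine reaches the reject state tR and halts.

Final tape (ignoring leading/trailing blanks): xyyyyyy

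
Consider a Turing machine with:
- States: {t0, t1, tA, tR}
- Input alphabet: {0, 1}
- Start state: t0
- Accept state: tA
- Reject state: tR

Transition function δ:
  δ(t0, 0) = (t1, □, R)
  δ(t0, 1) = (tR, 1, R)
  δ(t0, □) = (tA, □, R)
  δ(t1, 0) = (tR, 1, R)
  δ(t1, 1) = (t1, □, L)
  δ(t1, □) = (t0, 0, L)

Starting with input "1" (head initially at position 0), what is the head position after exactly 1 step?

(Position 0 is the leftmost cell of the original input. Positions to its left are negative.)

Execution trace (head position shown):
Step 0: [t0]1  (head at position 0)
Step 1: move right → 1[tR]□  (head at position 1)

After 1 step, the head is at position 1.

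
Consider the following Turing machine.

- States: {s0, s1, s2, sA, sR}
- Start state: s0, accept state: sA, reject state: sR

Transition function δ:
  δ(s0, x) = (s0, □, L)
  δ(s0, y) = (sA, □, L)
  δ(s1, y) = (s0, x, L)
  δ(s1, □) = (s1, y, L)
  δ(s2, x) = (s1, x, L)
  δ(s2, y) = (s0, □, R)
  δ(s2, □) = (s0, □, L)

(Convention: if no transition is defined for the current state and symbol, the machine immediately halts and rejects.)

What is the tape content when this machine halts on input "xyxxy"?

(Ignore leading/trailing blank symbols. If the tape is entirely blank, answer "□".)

Execution trace:
Initial: [s0]xyxxy
Step 1: δ(s0, x) = (s0, □, L) → [s0]□□yxxy

No transition is defined for δ(s0, □). By convention the machine halts and rejects.

Final tape (ignoring leading/trailing blanks): yxxy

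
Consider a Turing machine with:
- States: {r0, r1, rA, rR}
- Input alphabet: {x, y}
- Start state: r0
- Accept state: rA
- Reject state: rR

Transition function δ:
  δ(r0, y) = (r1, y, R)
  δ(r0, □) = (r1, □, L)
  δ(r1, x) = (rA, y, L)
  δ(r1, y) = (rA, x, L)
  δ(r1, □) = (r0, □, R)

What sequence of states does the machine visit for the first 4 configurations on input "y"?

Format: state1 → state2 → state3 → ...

Execution trace:
Initial: [r0]y
Step 1: δ(r0, y) = (r1, y, R) → y[r1]□
Step 2: δ(r1, □) = (r0, □, R) → y□[r0]□
Step 3: δ(r0, □) = (r1, □, L) → y[r1]□□

State sequence: r0 → r1 → r0 → r1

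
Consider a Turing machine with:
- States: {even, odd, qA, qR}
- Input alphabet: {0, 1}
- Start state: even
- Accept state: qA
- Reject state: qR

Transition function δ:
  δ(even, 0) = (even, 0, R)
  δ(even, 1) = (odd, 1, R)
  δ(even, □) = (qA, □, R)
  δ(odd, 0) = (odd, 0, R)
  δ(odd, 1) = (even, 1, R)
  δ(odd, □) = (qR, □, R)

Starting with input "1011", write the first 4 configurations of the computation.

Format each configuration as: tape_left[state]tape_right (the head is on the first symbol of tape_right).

Transitions applied:
Step 1: δ(even, 1) = (odd, 1, R)
Step 2: δ(odd, 0) = (odd, 0, R)
Step 3: δ(odd, 1) = (even, 1, R)

The first 4 configurations are:
[even]1011 ⊢ 1[odd]011 ⊢ 10[odd]11 ⊢ 101[even]1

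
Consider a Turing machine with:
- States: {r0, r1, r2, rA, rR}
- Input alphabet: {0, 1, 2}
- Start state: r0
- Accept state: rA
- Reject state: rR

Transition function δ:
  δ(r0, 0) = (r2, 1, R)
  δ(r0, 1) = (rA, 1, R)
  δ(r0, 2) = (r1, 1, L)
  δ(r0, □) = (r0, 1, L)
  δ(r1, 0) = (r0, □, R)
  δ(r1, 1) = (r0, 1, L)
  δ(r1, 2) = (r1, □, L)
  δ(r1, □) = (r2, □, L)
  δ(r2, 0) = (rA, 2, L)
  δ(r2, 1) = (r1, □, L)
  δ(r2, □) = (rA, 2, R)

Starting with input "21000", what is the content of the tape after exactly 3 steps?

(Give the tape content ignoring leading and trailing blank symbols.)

Execution trace:
Initial: [r0]21000
Step 1: δ(r0, 2) = (r1, 1, L) → [r1]□11000
Step 2: δ(r1, □) = (r2, □, L) → [r2]□□11000
Step 3: δ(r2, □) = (rA, 2, R) → 2[rA]□11000

The machine reaches the accept state rA and halts.

After 3 steps, the tape (ignoring leading/trailing blanks) is: 2□11000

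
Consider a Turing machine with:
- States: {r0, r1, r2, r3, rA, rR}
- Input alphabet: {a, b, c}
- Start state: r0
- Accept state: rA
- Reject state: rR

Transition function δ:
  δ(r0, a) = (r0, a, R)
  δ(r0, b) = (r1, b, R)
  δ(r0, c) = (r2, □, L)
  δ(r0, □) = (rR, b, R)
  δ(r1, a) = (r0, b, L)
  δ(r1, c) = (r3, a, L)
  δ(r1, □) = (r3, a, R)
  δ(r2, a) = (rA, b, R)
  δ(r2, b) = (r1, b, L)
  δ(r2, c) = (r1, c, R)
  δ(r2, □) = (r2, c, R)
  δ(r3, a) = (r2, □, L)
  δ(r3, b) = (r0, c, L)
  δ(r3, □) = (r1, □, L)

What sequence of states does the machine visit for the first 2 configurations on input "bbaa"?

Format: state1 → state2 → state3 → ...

Execution trace:
Initial: [r0]bbaa
Step 1: δ(r0, b) = (r1, b, R) → b[r1]baa

No transition is defined for δ(r1, b). By convention the machine halts and rejects.

State sequence: r0 → r1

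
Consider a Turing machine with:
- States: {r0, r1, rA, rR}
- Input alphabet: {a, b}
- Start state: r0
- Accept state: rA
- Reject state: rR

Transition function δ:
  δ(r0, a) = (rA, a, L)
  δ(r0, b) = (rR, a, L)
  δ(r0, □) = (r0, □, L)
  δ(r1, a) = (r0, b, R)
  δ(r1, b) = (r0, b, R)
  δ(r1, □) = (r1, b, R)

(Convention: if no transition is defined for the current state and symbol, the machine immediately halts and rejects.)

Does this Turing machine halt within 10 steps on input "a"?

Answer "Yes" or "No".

Execution trace:
Initial: [r0]a
Step 1: δ(r0, a) = (rA, a, L) → [rA]□a

The machine reaches the accept state rA and halts.
The machine halted after 1 step (within the 10-step bound).

Answer: Yes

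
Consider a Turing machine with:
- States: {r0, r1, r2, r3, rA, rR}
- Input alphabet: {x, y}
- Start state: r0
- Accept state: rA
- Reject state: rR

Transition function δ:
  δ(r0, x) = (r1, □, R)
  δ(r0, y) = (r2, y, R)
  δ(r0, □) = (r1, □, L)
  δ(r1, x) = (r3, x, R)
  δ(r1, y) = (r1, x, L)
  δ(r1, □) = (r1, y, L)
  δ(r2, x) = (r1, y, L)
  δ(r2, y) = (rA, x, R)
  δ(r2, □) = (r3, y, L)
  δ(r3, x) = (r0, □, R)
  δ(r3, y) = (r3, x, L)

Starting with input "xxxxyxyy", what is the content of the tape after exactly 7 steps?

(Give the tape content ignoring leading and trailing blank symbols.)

Execution trace:
Initial: [r0]xxxxyxyy
Step 1: δ(r0, x) = (r1, □, R) → □[r1]xxxyxyy
Step 2: δ(r1, x) = (r3, x, R) → □x[r3]xxyxyy
Step 3: δ(r3, x) = (r0, □, R) → □x□[r0]xyxyy
Step 4: δ(r0, x) = (r1, □, R) → □x□□[r1]yxyy
Step 5: δ(r1, y) = (r1, x, L) → □x□[r1]□xxyy
Step 6: δ(r1, □) = (r1, y, L) → □x[r1]□yxxyy
Step 7: δ(r1, □) = (r1, y, L) → □[r1]xyyxxyy

After 7 steps, the tape (ignoring leading/trailing blanks) is: xyyxxyy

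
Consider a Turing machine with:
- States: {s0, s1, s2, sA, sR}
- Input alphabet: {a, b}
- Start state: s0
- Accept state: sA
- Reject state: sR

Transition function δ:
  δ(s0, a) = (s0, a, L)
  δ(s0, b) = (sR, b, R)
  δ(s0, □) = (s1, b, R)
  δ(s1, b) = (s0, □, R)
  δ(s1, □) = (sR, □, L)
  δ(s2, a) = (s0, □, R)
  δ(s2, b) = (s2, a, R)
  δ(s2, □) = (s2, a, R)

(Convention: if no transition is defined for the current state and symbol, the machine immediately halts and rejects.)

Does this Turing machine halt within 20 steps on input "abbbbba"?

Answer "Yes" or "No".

Execution trace:
Initial: [s0]abbbbba
Step 1: δ(s0, a) = (s0, a, L) → [s0]□abbbbba
Step 2: δ(s0, □) = (s1, b, R) → b[s1]abbbbba

No transition is defined for δ(s1, a). By convention the machine halts and rejects.
The machine halted after 2 steps (within the 20-step bound).

Answer: Yes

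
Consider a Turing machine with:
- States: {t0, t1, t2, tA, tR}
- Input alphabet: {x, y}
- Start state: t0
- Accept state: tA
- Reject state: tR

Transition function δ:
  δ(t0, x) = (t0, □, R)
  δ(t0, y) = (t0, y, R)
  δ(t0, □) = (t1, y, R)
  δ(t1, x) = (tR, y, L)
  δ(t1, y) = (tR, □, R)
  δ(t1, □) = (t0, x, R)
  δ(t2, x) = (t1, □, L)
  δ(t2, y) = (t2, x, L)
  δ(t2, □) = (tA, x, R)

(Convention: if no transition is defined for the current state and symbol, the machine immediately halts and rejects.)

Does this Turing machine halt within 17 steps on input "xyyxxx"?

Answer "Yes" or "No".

Execution trace:
Initial: [t0]xyyxxx
Step 1: δ(t0, x) = (t0, □, R) → □[t0]yyxxx
Step 2: δ(t0, y) = (t0, y, R) → □y[t0]yxxx
Step 3: δ(t0, y) = (t0, y, R) → □yy[t0]xxx
Step 4: δ(t0, x) = (t0, □, R) → □yy□[t0]xx
Step 5: δ(t0, x) = (t0, □, R) → □yy□□[t0]x
Step 6: δ(t0, x) = (t0, □, R) → □yy□□□[t0]□
Step 7: δ(t0, □) = (t1, y, R) → □yy□□□y[t1]□
Step 8: δ(t1, □) = (t0, x, R) → □yy□□□yx[t0]□
Step 9: δ(t0, □) = (t1, y, R) → □yy□□□yxy[t1]□
Step 10: δ(t1, □) = (t0, x, R) → □yy□□□yxyx[t0]□
Step 11: δ(t0, □) = (t1, y, R) → □yy□□□yxyxy[t1]□
Step 12: δ(t1, □) = (t0, x, R) → □yy□□□yxyxyx[t0]□
Step 13: δ(t0, □) = (t1, y, R) → □yy□□□yxyxyxy[t1]□
Step 14: δ(t1, □) = (t0, x, R) → □yy□□□yxyxyxyx[t0]□
Step 15: δ(t0, □) = (t1, y, R) → □yy□□□yxyxyxyxy[t1]□
Step 16: δ(t1, □) = (t0, x, R) → □yy□□□yxyxyxyxyx[t0]□
Step 17: δ(t0, □) = (t1, y, R) → □yy□□□yxyxyxyxyxy[t1]□

The machine has not reached a halting state after 17 steps.
The machine did not halt within the 17-step bound.

Answer: No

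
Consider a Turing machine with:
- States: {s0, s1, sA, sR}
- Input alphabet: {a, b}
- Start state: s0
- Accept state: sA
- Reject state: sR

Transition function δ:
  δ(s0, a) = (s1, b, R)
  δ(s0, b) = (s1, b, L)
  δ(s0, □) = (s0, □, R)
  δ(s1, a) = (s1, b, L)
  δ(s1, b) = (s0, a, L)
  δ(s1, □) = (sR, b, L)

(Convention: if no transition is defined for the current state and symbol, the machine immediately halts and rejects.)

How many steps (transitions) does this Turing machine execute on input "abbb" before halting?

Execution trace:
Initial: [s0]abbb
Step 1: δ(s0, a) = (s1, b, R) → b[s1]bbb
Step 2: δ(s1, b) = (s0, a, L) → [s0]babb
Step 3: δ(s0, b) = (s1, b, L) → [s1]□babb
Step 4: δ(s1, □) = (sR, b, L) → [sR]□bbabb

The machine reaches the reject state sR and halts.

The machine executed 4 steps before halting.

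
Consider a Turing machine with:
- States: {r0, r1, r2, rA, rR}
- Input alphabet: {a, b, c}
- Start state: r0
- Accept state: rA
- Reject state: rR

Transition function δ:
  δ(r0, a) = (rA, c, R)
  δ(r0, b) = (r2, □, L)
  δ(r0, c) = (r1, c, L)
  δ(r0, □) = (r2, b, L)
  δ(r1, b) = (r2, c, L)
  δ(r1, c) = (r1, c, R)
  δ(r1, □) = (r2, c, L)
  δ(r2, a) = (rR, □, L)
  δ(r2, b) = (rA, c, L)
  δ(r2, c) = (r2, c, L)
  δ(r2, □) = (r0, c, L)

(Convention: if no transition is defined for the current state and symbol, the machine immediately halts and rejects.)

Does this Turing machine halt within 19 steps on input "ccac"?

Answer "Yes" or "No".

Execution trace:
Initial: [r0]ccac
Step 1: δ(r0, c) = (r1, c, L) → [r1]□ccac
Step 2: δ(r1, □) = (r2, c, L) → [r2]□cccac
Step 3: δ(r2, □) = (r0, c, L) → [r0]□ccccac
Step 4: δ(r0, □) = (r2, b, L) → [r2]□bccccac
Step 5: δ(r2, □) = (r0, c, L) → [r0]□cbccccac
Step 6: δ(r0, □) = (r2, b, L) → [r2]□bcbccccac
Step 7: δ(r2, □) = (r0, c, L) → [r0]□cbcbccccac
Step 8: δ(r0, □) = (r2, b, L) → [r2]□bcbcbccccac
Step 9: δ(r2, □) = (r0, c, L) → [r0]□cbcbcbccccac
Step 10: δ(r0, □) = (r2, b, L) → [r2]□bcbcbcbccccac
Step 11: δ(r2, □) = (r0, c, L) → [r0]□cbcbcbcbccccac
Step 12: δ(r0, □) = (r2, b, L) → [r2]□bcbcbcbcbccccac
Step 13: δ(r2, □) = (r0, c, L) → [r0]□cbcbcbcbcbccccac
Step 14: δ(r0, □) = (r2, b, L) → [r2]□bcbcbcbcbcbccccac
Step 15: δ(r2, □) = (r0, c, L) → [r0]□cbcbcbcbcbcbccccac
Step 16: δ(r0, □) = (r2, b, L) → [r2]□bcbcbcbcbcbcbccccac
Step 17: δ(r2, □) = (r0, c, L) → [r0]□cbcbcbcbcbcbcbccccac
Step 18: δ(r0, □) = (r2, b, L) → [r2]□bcbcbcbcbcbcbcbccccac
Step 19: δ(r2, □) = (r0, c, L) → [r0]□cbcbcbcbcbcbcbcbccccac

The machine has not reached a halting state after 19 steps.
The machine did not halt within the 19-step bound.

Answer: No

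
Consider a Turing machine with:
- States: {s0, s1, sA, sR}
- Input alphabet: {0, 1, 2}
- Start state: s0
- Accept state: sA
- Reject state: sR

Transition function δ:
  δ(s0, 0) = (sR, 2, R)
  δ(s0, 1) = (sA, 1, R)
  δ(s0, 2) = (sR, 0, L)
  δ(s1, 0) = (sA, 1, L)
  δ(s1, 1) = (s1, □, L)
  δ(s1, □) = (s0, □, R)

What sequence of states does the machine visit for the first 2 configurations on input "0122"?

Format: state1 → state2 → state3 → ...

Execution trace:
Initial: [s0]0122
Step 1: δ(s0, 0) = (sR, 2, R) → 2[sR]122

The machine reaches the reject state sR and halts.

State sequence: s0 → sR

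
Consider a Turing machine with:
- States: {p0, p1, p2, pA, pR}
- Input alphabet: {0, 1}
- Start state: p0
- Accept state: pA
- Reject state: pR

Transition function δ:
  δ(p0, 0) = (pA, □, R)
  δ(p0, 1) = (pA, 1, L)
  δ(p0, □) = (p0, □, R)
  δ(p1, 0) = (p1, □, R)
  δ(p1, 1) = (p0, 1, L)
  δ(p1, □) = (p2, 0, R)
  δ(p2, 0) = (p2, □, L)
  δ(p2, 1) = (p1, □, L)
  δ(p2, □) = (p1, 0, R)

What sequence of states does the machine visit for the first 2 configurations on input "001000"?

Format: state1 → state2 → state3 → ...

Execution trace:
Initial: [p0]001000
Step 1: δ(p0, 0) = (pA, □, R) → □[pA]01000

The machine reaches the accept state pA and halts.

State sequence: p0 → pA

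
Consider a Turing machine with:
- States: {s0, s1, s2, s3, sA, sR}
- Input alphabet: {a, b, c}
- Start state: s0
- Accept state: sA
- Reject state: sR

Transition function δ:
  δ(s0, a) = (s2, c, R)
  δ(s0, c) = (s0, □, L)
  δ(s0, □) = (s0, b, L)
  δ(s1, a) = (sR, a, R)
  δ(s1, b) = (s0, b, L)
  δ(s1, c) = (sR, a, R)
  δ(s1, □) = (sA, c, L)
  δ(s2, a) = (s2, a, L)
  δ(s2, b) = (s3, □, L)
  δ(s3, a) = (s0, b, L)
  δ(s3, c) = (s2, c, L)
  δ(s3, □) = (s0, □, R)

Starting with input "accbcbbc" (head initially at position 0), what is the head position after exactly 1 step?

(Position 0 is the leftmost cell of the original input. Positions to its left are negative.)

Execution trace (head position shown):
Step 0: [s0]accbcbbc  (head at position 0)
Step 1: move right → c[s2]ccbcbbc  (head at position 1)

After 1 step, the head is at position 1.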